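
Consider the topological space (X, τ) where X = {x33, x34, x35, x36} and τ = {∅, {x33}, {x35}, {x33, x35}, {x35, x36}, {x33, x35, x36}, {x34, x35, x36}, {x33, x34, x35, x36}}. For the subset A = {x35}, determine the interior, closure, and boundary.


int(A) = {x35}, cl(A) = {x34, x35, x36}, ∂A = {x34, x36}.

Closed sets in (X, τ) are complements of opens:
  closed(X, τ) = {∅, {x33}, {x34}, {x33, x34}, {x34, x36}, {x33, x34, x36}, {x34, x35, x36}, {x33, x34, x35, x36}}.
int(A) = ⋃ {U ∈ τ : U ⊆ A}. Opens contained in A: ∅, {x35}.
Taking the union of these: int(A) = {x35}.
cl(A) = ⋂ {C closed : A ⊆ C}. Closed sets containing A: {x34, x35, x36}, {x33, x34, x35, x36}.
Intersecting these: cl(A) = {x34, x35, x36}.
∂A = cl(A) ∖ int(A) = {x34, x35, x36} ∖ {x35} = {x34, x36}.


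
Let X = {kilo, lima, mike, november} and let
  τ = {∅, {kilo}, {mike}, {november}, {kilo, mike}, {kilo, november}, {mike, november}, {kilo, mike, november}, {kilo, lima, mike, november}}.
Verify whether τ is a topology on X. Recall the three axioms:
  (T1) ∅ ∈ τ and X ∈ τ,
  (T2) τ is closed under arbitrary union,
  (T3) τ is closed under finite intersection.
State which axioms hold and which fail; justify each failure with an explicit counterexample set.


τ IS a topology on X.

Axiom (T1): ∅ ∈ τ? Yes; X ∈ τ? Yes.
Axiom (T2/T3): check pairwise unions and intersections of members of τ.
All pairwise intersections and unions checked — each lies in τ. Therefore τ satisfies (T1), (T2), (T3): it IS a topology on X.


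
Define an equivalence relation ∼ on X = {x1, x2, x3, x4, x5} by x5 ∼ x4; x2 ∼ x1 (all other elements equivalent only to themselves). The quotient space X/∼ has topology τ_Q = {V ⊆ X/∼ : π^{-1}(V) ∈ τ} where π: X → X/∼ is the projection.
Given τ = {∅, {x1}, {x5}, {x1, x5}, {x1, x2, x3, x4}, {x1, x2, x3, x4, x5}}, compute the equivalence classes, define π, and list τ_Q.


X/∼ = {[x1=x2], [x3], [x4=x5]}; |τ_Q| = 2.

Equivalence classes: [x1=x2], [x3], [x4=x5].
Quotient map π: X → X/∼ sends x1 ↦ [x1=x2], x2 ↦ [x1=x2], x3 ↦ [x3], x4 ↦ [x4=x5], x5 ↦ [x4=x5].
For each subset V ⊆ X/∼, compute π^{-1}(V) ⊆ X and check whether π^{-1}(V) ∈ τ. V is open in τ_Q iff π^{-1}(V) ∈ τ.
  V = {}: π^{-1}(V) = ∅ ∈ τ ✓.
  V = {[x1=x2]}: π^{-1}(V) = {x1, x2} ∉ τ ✗.
  V = {[x3]}: π^{-1}(V) = {x3} ∉ τ ✗.
  V = {[x1=x2], [x3]}: π^{-1}(V) = {x1, x2, x3} ∉ τ ✗.
  V = {[x4=x5]}: π^{-1}(V) = {x4, x5} ∉ τ ✗.
  V = {[x1=x2], [x4=x5]}: π^{-1}(V) = {x1, x2, x4, x5} ∉ τ ✗.
  V = {[x3], [x4=x5]}: π^{-1}(V) = {x3, x4, x5} ∉ τ ✗.
  V = {[x1=x2], [x3], [x4=x5]}: π^{-1}(V) = {x1, x2, x3, x4, x5} ∈ τ ✓.
Open sets in the quotient: τ_Q = {{}, {[x1=x2], [x3], [x4=x5]}} (2 elements).


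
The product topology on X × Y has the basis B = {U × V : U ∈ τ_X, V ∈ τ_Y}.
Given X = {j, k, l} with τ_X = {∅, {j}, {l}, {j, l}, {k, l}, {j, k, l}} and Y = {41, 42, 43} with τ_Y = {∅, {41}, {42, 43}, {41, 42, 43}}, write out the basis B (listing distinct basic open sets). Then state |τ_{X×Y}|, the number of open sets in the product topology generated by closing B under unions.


Basis B = {∅ × ∅, {j} × {41}, {l} × {41}, {j, l} × {41}, {j} × {42, 43}, {k, l} × {41}, {l} × {42, 43}, {j} × {41, 42, 43}, {j, k, l} × {41}, {l} × {41, 42, 43}, {j, l} × {42, 43}, {k, l} × {42, 43}, {j, l} × {41, 42, 43}, {j, k, l} × {42, 43}, {k, l} × {41, 42, 43}, {j, k, l} × {41, 42, 43}}; |τ_{X×Y}| = 36.

Enumerate products U × V with U ∈ τ_X, V ∈ τ_Y (deduplicated):
  ∅ × ∅ = {} (∅)
  {j} × {41} = {(j,41)}
  {l} × {41} = {(l,41)}
  {j, l} × {41} = {(j,41), (l,41)}
  {j} × {42, 43} = {(j,42), (j,43)}
  {k, l} × {41} = {(k,41), (l,41)}
  {l} × {42, 43} = {(l,42), (l,43)}
  {j} × {41, 42, 43} = {(j,41), (j,42), (j,43)}
  {j, k, l} × {41} = {(j,41), (k,41), (l,41)}
  {l} × {41, 42, 43} = {(l,41), (l,42), (l,43)}
  {j, l} × {42, 43} = {(j,42), (j,43), (l,42), (l,43)}
  {k, l} × {42, 43} = {(k,42), (k,43), (l,42), (l,43)}
  {j, l} × {41, 42, 43} = {(j,41), (j,42), (j,43), (l,41), (l,42), (l,43)}
  {j, k, l} × {42, 43} = {(j,42), (j,43), (k,42), (k,43), (l,42), (l,43)}
  {k, l} × {41, 42, 43} = {(k,41), (k,42), (k,43), (l,41), (l,42), (l,43)}
  {j, k, l} × {41, 42, 43} = {(j,41), (j,42), (j,43), (k,41), (k,42), (k,43), (l,41), (l,42), (l,43)}
These 16 distinct sets form the basis B.
Close under arbitrary unions to get τ_{X×Y}; counting gives |τ_{X×Y}| = 36.


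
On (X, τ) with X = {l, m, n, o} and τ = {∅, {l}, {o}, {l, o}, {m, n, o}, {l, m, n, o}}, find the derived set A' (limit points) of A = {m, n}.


A' = {m, n}

For each x ∈ X, list the open sets U ∈ τ with x ∈ U, then check whether U ∩ (A ∖ {x}) ≠ ∅ for every such U.
  x = l: open {l} ∋ x has {l} ∩ (A ∖ {l}) = ∅, so x is NOT a limit point.
  x = m: opens ∋ x are {m, n, o}, {l, m, n, o}; each meets A ∖ {m}, so x IS a limit point.
  x = n: opens ∋ x are {m, n, o}, {l, m, n, o}; each meets A ∖ {n}, so x IS a limit point.
  x = o: open {o} ∋ x has {o} ∩ (A ∖ {o}) = ∅, so x is NOT a limit point.
Collecting: A' = {m, n}.


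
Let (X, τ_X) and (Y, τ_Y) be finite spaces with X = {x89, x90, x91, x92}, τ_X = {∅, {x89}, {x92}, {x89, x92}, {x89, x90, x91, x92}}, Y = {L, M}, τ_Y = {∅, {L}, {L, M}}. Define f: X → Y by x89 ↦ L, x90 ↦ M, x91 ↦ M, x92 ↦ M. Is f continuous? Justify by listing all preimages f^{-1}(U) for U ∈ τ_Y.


f IS continuous.

Compute f^{-1}(U) for each U ∈ τ_Y:
  U = ∅: f^{-1}(U) = ∅ ∈ τ_X ✓.
  U = {L}: f^{-1}(U) = {x89} ∈ τ_X ✓.
  U = {L, M}: f^{-1}(U) = {x89, x90, x91, x92} ∈ τ_X ✓.
Every preimage lies in τ_X, so f IS continuous.


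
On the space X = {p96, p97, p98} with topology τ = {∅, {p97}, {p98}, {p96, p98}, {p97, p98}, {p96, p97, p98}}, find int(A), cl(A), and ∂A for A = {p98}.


int(A) = {p98}, cl(A) = {p96, p98}, ∂A = {p96}.

Closed sets in (X, τ) are complements of opens:
  closed(X, τ) = {∅, {p96}, {p97}, {p96, p97}, {p96, p98}, {p96, p97, p98}}.
int(A) = ⋃ {U ∈ τ : U ⊆ A}. Opens contained in A: ∅, {p98}.
Taking the union of these: int(A) = {p98}.
cl(A) = ⋂ {C closed : A ⊆ C}. Closed sets containing A: {p96, p98}, {p96, p97, p98}.
Intersecting these: cl(A) = {p96, p98}.
∂A = cl(A) ∖ int(A) = {p96, p98} ∖ {p98} = {p96}.


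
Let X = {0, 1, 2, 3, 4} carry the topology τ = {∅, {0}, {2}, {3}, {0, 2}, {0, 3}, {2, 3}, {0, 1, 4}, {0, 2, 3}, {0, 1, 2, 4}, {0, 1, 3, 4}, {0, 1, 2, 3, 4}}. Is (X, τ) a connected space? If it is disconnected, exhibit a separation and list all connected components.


(X, τ) is disconnected; components = [{2}, {3}, {0, 1, 4}].

Find clopen sets (U ∈ τ with X ∖ U ∈ τ):
  U = ∅, X ∖ U = {0, 1, 2, 3, 4} — both open, so U is clopen.
  U = {2}, X ∖ U = {0, 1, 3, 4} — both open, so U is clopen.
  U = {3}, X ∖ U = {0, 1, 2, 4} — both open, so U is clopen.
  U = {2, 3}, X ∖ U = {0, 1, 4} — both open, so U is clopen.
  U = {0, 1, 4}, X ∖ U = {2, 3} — both open, so U is clopen.
  U = {0, 1, 2, 4}, X ∖ U = {3} — both open, so U is clopen.
  U = {0, 1, 3, 4}, X ∖ U = {2} — both open, so U is clopen.
  U = {0, 1, 2, 3, 4}, X ∖ U = ∅ — both open, so U is clopen.
Nontrivial clopen(s) exist: e.g. {2}. So (X, τ) is disconnected.
Compute connected components by grouping points that agree on all clopens:
  component: {2}
  component: {3}
  component: {0, 1, 4}


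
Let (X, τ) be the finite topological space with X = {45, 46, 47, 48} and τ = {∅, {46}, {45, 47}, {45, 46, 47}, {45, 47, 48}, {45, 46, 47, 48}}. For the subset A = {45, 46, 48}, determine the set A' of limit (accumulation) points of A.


A' = {47, 48}

For each x ∈ X, list the open sets U ∈ τ with x ∈ U, then check whether U ∩ (A ∖ {x}) ≠ ∅ for every such U.
  x = 45: open {45, 47} ∋ x has {45, 47} ∩ (A ∖ {45}) = ∅, so x is NOT a limit point.
  x = 46: open {46} ∋ x has {46} ∩ (A ∖ {46}) = ∅, so x is NOT a limit point.
  x = 47: opens ∋ x are {45, 47}, {45, 46, 47}, {45, 47, 48}, {45, 46, 47, 48}; each meets A ∖ {47}, so x IS a limit point.
  x = 48: opens ∋ x are {45, 47, 48}, {45, 46, 47, 48}; each meets A ∖ {48}, so x IS a limit point.
Collecting: A' = {47, 48}.


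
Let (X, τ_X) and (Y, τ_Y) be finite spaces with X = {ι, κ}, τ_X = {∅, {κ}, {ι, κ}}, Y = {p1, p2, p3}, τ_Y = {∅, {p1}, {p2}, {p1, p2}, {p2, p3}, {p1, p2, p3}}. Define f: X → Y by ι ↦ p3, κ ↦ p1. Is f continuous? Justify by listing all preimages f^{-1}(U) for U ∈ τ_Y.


f is NOT continuous.

Compute f^{-1}(U) for each U ∈ τ_Y:
  U = ∅: f^{-1}(U) = ∅ ∈ τ_X ✓.
  U = {p1}: f^{-1}(U) = {κ} ∈ τ_X ✓.
  U = {p2}: f^{-1}(U) = ∅ ∈ τ_X ✓.
  U = {p1, p2}: f^{-1}(U) = {κ} ∈ τ_X ✓.
  U = {p2, p3}: f^{-1}(U) = {ι} ∉ τ_X ✗.
  U = {p1, p2, p3}: f^{-1}(U) = {ι, κ} ∈ τ_X ✓.
Found U = {p2, p3} with f^{-1}(U) = {ι} not in τ_X. Therefore f is NOT continuous.


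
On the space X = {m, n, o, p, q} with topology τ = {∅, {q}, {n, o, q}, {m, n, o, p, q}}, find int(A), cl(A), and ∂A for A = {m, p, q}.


int(A) = {q}, cl(A) = {m, n, o, p, q}, ∂A = {m, n, o, p}.

Closed sets in (X, τ) are complements of opens:
  closed(X, τ) = {∅, {m, p}, {m, n, o, p}, {m, n, o, p, q}}.
int(A) = ⋃ {U ∈ τ : U ⊆ A}. Opens contained in A: ∅, {q}.
Taking the union of these: int(A) = {q}.
cl(A) = ⋂ {C closed : A ⊆ C}. Closed sets containing A: {m, n, o, p, q}.
Intersecting these: cl(A) = {m, n, o, p, q}.
∂A = cl(A) ∖ int(A) = {m, n, o, p, q} ∖ {q} = {m, n, o, p}.


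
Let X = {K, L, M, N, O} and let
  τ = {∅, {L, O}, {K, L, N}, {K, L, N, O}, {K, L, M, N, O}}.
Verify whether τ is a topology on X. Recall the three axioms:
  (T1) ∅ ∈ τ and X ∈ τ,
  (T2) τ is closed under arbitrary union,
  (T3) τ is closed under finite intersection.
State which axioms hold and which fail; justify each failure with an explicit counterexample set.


τ is NOT a topology on X.

Axiom (T1): ∅ ∈ τ? Yes; X ∈ τ? Yes.
Axiom (T2/T3): check pairwise unions and intersections of members of τ.
Counterexample for (T3): {L, O} ∩ {K, L, N} = {L} ∉ τ. Therefore τ is NOT a topology.


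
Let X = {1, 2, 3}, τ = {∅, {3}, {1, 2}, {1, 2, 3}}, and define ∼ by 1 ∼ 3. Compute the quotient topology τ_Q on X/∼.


X/∼ = {[1=3], [2]}; |τ_Q| = 2.

Equivalence classes: [1=3], [2].
Quotient map π: X → X/∼ sends 1 ↦ [1=3], 2 ↦ [2], 3 ↦ [1=3].
For each subset V ⊆ X/∼, compute π^{-1}(V) ⊆ X and check whether π^{-1}(V) ∈ τ. V is open in τ_Q iff π^{-1}(V) ∈ τ.
  V = {}: π^{-1}(V) = ∅ ∈ τ ✓.
  V = {[1=3]}: π^{-1}(V) = {1, 3} ∉ τ ✗.
  V = {[2]}: π^{-1}(V) = {2} ∉ τ ✗.
  V = {[1=3], [2]}: π^{-1}(V) = {1, 2, 3} ∈ τ ✓.
Open sets in the quotient: τ_Q = {{}, {[1=3], [2]}} (2 elements).


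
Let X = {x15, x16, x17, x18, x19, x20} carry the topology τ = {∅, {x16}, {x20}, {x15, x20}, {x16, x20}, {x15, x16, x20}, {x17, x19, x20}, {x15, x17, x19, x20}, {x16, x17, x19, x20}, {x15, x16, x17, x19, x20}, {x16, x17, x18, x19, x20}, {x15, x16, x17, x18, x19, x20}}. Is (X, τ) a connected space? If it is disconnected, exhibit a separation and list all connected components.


(X, τ) is connected.

Find clopen sets (U ∈ τ with X ∖ U ∈ τ):
  U = ∅, X ∖ U = {x15, x16, x17, x18, x19, x20} — both open, so U is clopen.
  U = {x15, x16, x17, x18, x19, x20}, X ∖ U = ∅ — both open, so U is clopen.
Only trivial clopens (∅ and X) exist, so (X, τ) is connected.
Compute connected components by grouping points that agree on all clopens:
  component: {x15, x16, x17, x18, x19, x20}


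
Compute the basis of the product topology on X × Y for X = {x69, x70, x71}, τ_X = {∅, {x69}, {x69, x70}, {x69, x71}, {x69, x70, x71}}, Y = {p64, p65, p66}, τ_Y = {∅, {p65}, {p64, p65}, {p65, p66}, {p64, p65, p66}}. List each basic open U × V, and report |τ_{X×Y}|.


Basis B = {∅ × ∅, {x69} × {p65}, {x69} × {p64, p65}, {x69} × {p65, p66}, {x69, x70} × {p65}, {x69, x71} × {p65}, {x69} × {p64, p65, p66}, {x69, x70, x71} × {p65}, {x69, x70} × {p64, p65}, {x69, x71} × {p64, p65}, {x69, x70} × {p65, p66}, {x69, x71} × {p65, p66}, {x69, x70} × {p64, p65, p66}, {x69, x71} × {p64, p65, p66}, {x69, x70, x71} × {p64, p65}, {x69, x70, x71} × {p65, p66}, {x69, x70, x71} × {p64, p65, p66}}; |τ_{X×Y}| = 48.

Enumerate products U × V with U ∈ τ_X, V ∈ τ_Y (deduplicated):
  ∅ × ∅ = {} (∅)
  {x69} × {p65} = {(x69,p65)}
  {x69} × {p64, p65} = {(x69,p64), (x69,p65)}
  {x69} × {p65, p66} = {(x69,p65), (x69,p66)}
  {x69, x70} × {p65} = {(x69,p65), (x70,p65)}
  {x69, x71} × {p65} = {(x69,p65), (x71,p65)}
  {x69} × {p64, p65, p66} = {(x69,p64), (x69,p65), (x69,p66)}
  {x69, x70, x71} × {p65} = {(x69,p65), (x70,p65), (x71,p65)}
  {x69, x70} × {p64, p65} = {(x69,p64), (x69,p65), (x70,p64), (x70,p65)}
  {x69, x71} × {p64, p65} = {(x69,p64), (x69,p65), (x71,p64), (x71,p65)}
  {x69, x70} × {p65, p66} = {(x69,p65), (x69,p66), (x70,p65), (x70,p66)}
  {x69, x71} × {p65, p66} = {(x69,p65), (x69,p66), (x71,p65), (x71,p66)}
  {x69, x70} × {p64, p65, p66} = {(x69,p64), (x69,p65), (x69,p66), (x70,p64), (x70,p65), (x70,p66)}
  {x69, x71} × {p64, p65, p66} = {(x69,p64), (x69,p65), (x69,p66), (x71,p64), (x71,p65), (x71,p66)}
  {x69, x70, x71} × {p64, p65} = {(x69,p64), (x69,p65), (x70,p64), (x70,p65), (x71,p64), (x71,p65)}
  {x69, x70, x71} × {p65, p66} = {(x69,p65), (x69,p66), (x70,p65), (x70,p66), (x71,p65), (x71,p66)}
  {x69, x70, x71} × {p64, p65, p66} = {(x69,p64), (x69,p65), (x69,p66), (x70,p64), (x70,p65), (x70,p66), (x71,p64), (x71,p65), (x71,p66)}
These 17 distinct sets form the basis B.
Close under arbitrary unions to get τ_{X×Y}; counting gives |τ_{X×Y}| = 48.


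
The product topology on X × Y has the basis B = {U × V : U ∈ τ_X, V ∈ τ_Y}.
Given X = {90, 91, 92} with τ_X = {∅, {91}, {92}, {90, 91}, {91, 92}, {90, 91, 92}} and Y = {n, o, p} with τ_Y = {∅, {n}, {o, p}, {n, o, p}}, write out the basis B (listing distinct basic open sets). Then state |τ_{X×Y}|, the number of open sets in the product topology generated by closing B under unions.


Basis B = {∅ × ∅, {91} × {n}, {92} × {n}, {90, 91} × {n}, {91, 92} × {n}, {91} × {o, p}, {92} × {o, p}, {90, 91, 92} × {n}, {91} × {n, o, p}, {92} × {n, o, p}, {90, 91} × {o, p}, {91, 92} × {o, p}, {90, 91} × {n, o, p}, {90, 91, 92} × {o, p}, {91, 92} × {n, o, p}, {90, 91, 92} × {n, o, p}}; |τ_{X×Y}| = 36.

Enumerate products U × V with U ∈ τ_X, V ∈ τ_Y (deduplicated):
  ∅ × ∅ = {} (∅)
  {91} × {n} = {(91,n)}
  {92} × {n} = {(92,n)}
  {90, 91} × {n} = {(90,n), (91,n)}
  {91, 92} × {n} = {(91,n), (92,n)}
  {91} × {o, p} = {(91,o), (91,p)}
  {92} × {o, p} = {(92,o), (92,p)}
  {90, 91, 92} × {n} = {(90,n), (91,n), (92,n)}
  {91} × {n, o, p} = {(91,n), (91,o), (91,p)}
  {92} × {n, o, p} = {(92,n), (92,o), (92,p)}
  {90, 91} × {o, p} = {(90,o), (90,p), (91,o), (91,p)}
  {91, 92} × {o, p} = {(91,o), (91,p), (92,o), (92,p)}
  {90, 91} × {n, o, p} = {(90,n), (90,o), (90,p), (91,n), (91,o), (91,p)}
  {90, 91, 92} × {o, p} = {(90,o), (90,p), (91,o), (91,p), (92,o), (92,p)}
  {91, 92} × {n, o, p} = {(91,n), (91,o), (91,p), (92,n), (92,o), (92,p)}
  {90, 91, 92} × {n, o, p} = {(90,n), (90,o), (90,p), (91,n), (91,o), (91,p), (92,n), (92,o), (92,p)}
These 16 distinct sets form the basis B.
Close under arbitrary unions to get τ_{X×Y}; counting gives |τ_{X×Y}| = 36.


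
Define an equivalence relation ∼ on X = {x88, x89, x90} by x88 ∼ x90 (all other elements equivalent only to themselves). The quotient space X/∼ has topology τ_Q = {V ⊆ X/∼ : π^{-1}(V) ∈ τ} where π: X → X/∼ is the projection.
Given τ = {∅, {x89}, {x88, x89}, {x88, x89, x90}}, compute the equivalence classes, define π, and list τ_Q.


X/∼ = {[x88=x90], [x89]}; |τ_Q| = 3.

Equivalence classes: [x88=x90], [x89].
Quotient map π: X → X/∼ sends x88 ↦ [x88=x90], x89 ↦ [x89], x90 ↦ [x88=x90].
For each subset V ⊆ X/∼, compute π^{-1}(V) ⊆ X and check whether π^{-1}(V) ∈ τ. V is open in τ_Q iff π^{-1}(V) ∈ τ.
  V = {}: π^{-1}(V) = ∅ ∈ τ ✓.
  V = {[x88=x90]}: π^{-1}(V) = {x88, x90} ∉ τ ✗.
  V = {[x89]}: π^{-1}(V) = {x89} ∈ τ ✓.
  V = {[x88=x90], [x89]}: π^{-1}(V) = {x88, x89, x90} ∈ τ ✓.
Open sets in the quotient: τ_Q = {{}, {[x89]}, {[x88=x90], [x89]}} (3 elements).


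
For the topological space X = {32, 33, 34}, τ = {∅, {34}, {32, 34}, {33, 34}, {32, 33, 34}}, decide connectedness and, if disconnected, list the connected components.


(X, τ) is connected.

Find clopen sets (U ∈ τ with X ∖ U ∈ τ):
  U = ∅, X ∖ U = {32, 33, 34} — both open, so U is clopen.
  U = {32, 33, 34}, X ∖ U = ∅ — both open, so U is clopen.
Only trivial clopens (∅ and X) exist, so (X, τ) is connected.
Compute connected components by grouping points that agree on all clopens:
  component: {32, 33, 34}


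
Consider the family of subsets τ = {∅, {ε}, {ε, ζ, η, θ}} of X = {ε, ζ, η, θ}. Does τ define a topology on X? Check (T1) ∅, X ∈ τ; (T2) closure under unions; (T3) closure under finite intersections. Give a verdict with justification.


τ IS a topology on X.

Axiom (T1): ∅ ∈ τ? Yes; X ∈ τ? Yes.
Axiom (T2/T3): check pairwise unions and intersections of members of τ.
All pairwise intersections and unions checked — each lies in τ. Therefore τ satisfies (T1), (T2), (T3): it IS a topology on X.


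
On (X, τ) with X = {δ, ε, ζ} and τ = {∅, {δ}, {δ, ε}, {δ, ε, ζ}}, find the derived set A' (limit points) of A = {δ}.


A' = {ε, ζ}

For each x ∈ X, list the open sets U ∈ τ with x ∈ U, then check whether U ∩ (A ∖ {x}) ≠ ∅ for every such U.
  x = δ: open {δ} ∋ x has {δ} ∩ (A ∖ {δ}) = ∅, so x is NOT a limit point.
  x = ε: opens ∋ x are {δ, ε}, {δ, ε, ζ}; each meets A ∖ {ε}, so x IS a limit point.
  x = ζ: opens ∋ x are {δ, ε, ζ}; each meets A ∖ {ζ}, so x IS a limit point.
Collecting: A' = {ε, ζ}.


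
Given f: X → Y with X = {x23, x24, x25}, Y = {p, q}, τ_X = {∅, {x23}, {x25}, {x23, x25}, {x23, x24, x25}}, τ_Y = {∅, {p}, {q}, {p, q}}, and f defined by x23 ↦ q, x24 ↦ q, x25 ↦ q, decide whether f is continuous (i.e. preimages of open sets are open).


f IS continuous.

Compute f^{-1}(U) for each U ∈ τ_Y:
  U = ∅: f^{-1}(U) = ∅ ∈ τ_X ✓.
  U = {p}: f^{-1}(U) = ∅ ∈ τ_X ✓.
  U = {q}: f^{-1}(U) = {x23, x24, x25} ∈ τ_X ✓.
  U = {p, q}: f^{-1}(U) = {x23, x24, x25} ∈ τ_X ✓.
Every preimage lies in τ_X, so f IS continuous.


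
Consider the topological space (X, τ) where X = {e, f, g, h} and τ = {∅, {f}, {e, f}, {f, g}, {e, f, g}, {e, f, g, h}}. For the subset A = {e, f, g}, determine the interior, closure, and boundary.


int(A) = {e, f, g}, cl(A) = {e, f, g, h}, ∂A = {h}.

Closed sets in (X, τ) are complements of opens:
  closed(X, τ) = {∅, {h}, {e, h}, {g, h}, {e, g, h}, {e, f, g, h}}.
int(A) = ⋃ {U ∈ τ : U ⊆ A}. Opens contained in A: ∅, {f}, {e, f}, {f, g}, {e, f, g}.
Taking the union of these: int(A) = {e, f, g}.
cl(A) = ⋂ {C closed : A ⊆ C}. Closed sets containing A: {e, f, g, h}.
Intersecting these: cl(A) = {e, f, g, h}.
∂A = cl(A) ∖ int(A) = {e, f, g, h} ∖ {e, f, g} = {h}.


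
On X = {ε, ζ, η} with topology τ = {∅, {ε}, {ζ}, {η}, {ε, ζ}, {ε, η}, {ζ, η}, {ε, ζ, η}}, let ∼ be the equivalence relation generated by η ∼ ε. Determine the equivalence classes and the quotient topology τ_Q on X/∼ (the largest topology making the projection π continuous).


X/∼ = {[ε=η], [ζ]}; |τ_Q| = 4.

Equivalence classes: [ε=η], [ζ].
Quotient map π: X → X/∼ sends ε ↦ [ε=η], ζ ↦ [ζ], η ↦ [ε=η].
For each subset V ⊆ X/∼, compute π^{-1}(V) ⊆ X and check whether π^{-1}(V) ∈ τ. V is open in τ_Q iff π^{-1}(V) ∈ τ.
  V = {}: π^{-1}(V) = ∅ ∈ τ ✓.
  V = {[ε=η]}: π^{-1}(V) = {ε, η} ∈ τ ✓.
  V = {[ζ]}: π^{-1}(V) = {ζ} ∈ τ ✓.
  V = {[ε=η], [ζ]}: π^{-1}(V) = {ε, ζ, η} ∈ τ ✓.
Open sets in the quotient: τ_Q = {{}, {[ε=η]}, {[ζ]}, {[ε=η], [ζ]}} (4 elements).


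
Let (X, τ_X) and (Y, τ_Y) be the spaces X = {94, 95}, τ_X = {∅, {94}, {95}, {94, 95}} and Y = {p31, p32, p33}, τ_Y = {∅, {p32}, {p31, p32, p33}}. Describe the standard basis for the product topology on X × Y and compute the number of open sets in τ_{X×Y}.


Basis B = {∅ × ∅, {94} × {p32}, {95} × {p32}, {94, 95} × {p32}, {94} × {p31, p32, p33}, {95} × {p31, p32, p33}, {94, 95} × {p31, p32, p33}}; |τ_{X×Y}| = 9.

Enumerate products U × V with U ∈ τ_X, V ∈ τ_Y (deduplicated):
  ∅ × ∅ = {} (∅)
  {94} × {p32} = {(94,p32)}
  {95} × {p32} = {(95,p32)}
  {94, 95} × {p32} = {(94,p32), (95,p32)}
  {94} × {p31, p32, p33} = {(94,p31), (94,p32), (94,p33)}
  {95} × {p31, p32, p33} = {(95,p31), (95,p32), (95,p33)}
  {94, 95} × {p31, p32, p33} = {(94,p31), (94,p32), (94,p33), (95,p31), (95,p32), (95,p33)}
These 7 distinct sets form the basis B.
Close under arbitrary unions to get τ_{X×Y}; counting gives |τ_{X×Y}| = 9.


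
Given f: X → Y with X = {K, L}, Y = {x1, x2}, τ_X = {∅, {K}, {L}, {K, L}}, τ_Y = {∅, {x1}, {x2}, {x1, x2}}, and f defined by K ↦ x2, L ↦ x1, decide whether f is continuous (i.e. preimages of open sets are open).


f IS continuous.

Compute f^{-1}(U) for each U ∈ τ_Y:
  U = ∅: f^{-1}(U) = ∅ ∈ τ_X ✓.
  U = {x1}: f^{-1}(U) = {L} ∈ τ_X ✓.
  U = {x2}: f^{-1}(U) = {K} ∈ τ_X ✓.
  U = {x1, x2}: f^{-1}(U) = {K, L} ∈ τ_X ✓.
Every preimage lies in τ_X, so f IS continuous.


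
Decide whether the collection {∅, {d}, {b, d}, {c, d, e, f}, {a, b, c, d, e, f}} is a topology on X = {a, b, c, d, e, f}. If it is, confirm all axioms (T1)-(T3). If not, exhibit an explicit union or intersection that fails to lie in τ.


τ is NOT a topology on X.

Axiom (T1): ∅ ∈ τ? Yes; X ∈ τ? Yes.
Axiom (T2/T3): check pairwise unions and intersections of members of τ.
Counterexample for (T2): {b, d} ∪ {c, d, e, f} = {b, c, d, e, f} ∉ τ. Therefore τ is NOT a topology.


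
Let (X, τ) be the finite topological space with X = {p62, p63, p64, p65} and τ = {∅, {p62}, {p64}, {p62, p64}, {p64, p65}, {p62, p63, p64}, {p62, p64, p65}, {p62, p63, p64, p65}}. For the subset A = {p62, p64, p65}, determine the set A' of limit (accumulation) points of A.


A' = {p63, p65}

For each x ∈ X, list the open sets U ∈ τ with x ∈ U, then check whether U ∩ (A ∖ {x}) ≠ ∅ for every such U.
  x = p62: open {p62} ∋ x has {p62} ∩ (A ∖ {p62}) = ∅, so x is NOT a limit point.
  x = p63: opens ∋ x are {p62, p63, p64}, {p62, p63, p64, p65}; each meets A ∖ {p63}, so x IS a limit point.
  x = p64: open {p64} ∋ x has {p64} ∩ (A ∖ {p64}) = ∅, so x is NOT a limit point.
  x = p65: opens ∋ x are {p64, p65}, {p62, p64, p65}, {p62, p63, p64, p65}; each meets A ∖ {p65}, so x IS a limit point.
Collecting: A' = {p63, p65}.


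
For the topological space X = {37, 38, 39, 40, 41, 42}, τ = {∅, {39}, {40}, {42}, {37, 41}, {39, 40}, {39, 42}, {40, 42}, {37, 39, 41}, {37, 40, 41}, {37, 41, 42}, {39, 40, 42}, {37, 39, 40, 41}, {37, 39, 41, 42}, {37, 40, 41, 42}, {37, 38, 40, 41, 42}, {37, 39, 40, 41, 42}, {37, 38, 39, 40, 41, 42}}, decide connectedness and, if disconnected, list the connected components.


(X, τ) is disconnected; components = [{39}, {37, 38, 40, 41, 42}].

Find clopen sets (U ∈ τ with X ∖ U ∈ τ):
  U = ∅, X ∖ U = {37, 38, 39, 40, 41, 42} — both open, so U is clopen.
  U = {39}, X ∖ U = {37, 38, 40, 41, 42} — both open, so U is clopen.
  U = {37, 38, 40, 41, 42}, X ∖ U = {39} — both open, so U is clopen.
  U = {37, 38, 39, 40, 41, 42}, X ∖ U = ∅ — both open, so U is clopen.
Nontrivial clopen(s) exist: e.g. {39}. So (X, τ) is disconnected.
Compute connected components by grouping points that agree on all clopens:
  component: {39}
  component: {37, 38, 40, 41, 42}


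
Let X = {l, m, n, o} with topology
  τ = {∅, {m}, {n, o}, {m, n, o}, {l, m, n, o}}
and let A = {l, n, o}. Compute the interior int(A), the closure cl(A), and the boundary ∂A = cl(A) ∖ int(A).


int(A) = {n, o}, cl(A) = {l, n, o}, ∂A = {l}.

Closed sets in (X, τ) are complements of opens:
  closed(X, τ) = {∅, {l}, {l, m}, {l, n, o}, {l, m, n, o}}.
int(A) = ⋃ {U ∈ τ : U ⊆ A}. Opens contained in A: ∅, {n, o}.
Taking the union of these: int(A) = {n, o}.
cl(A) = ⋂ {C closed : A ⊆ C}. Closed sets containing A: {l, n, o}, {l, m, n, o}.
Intersecting these: cl(A) = {l, n, o}.
∂A = cl(A) ∖ int(A) = {l, n, o} ∖ {n, o} = {l}.


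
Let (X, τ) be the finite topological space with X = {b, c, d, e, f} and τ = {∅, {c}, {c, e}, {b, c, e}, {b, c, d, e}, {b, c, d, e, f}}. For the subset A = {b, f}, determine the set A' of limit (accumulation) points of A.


A' = {d, f}

For each x ∈ X, list the open sets U ∈ τ with x ∈ U, then check whether U ∩ (A ∖ {x}) ≠ ∅ for every such U.
  x = b: open {b, c, e} ∋ x has {b, c, e} ∩ (A ∖ {b}) = ∅, so x is NOT a limit point.
  x = c: open {c} ∋ x has {c} ∩ (A ∖ {c}) = ∅, so x is NOT a limit point.
  x = d: opens ∋ x are {b, c, d, e}, {b, c, d, e, f}; each meets A ∖ {d}, so x IS a limit point.
  x = e: open {c, e} ∋ x has {c, e} ∩ (A ∖ {e}) = ∅, so x is NOT a limit point.
  x = f: opens ∋ x are {b, c, d, e, f}; each meets A ∖ {f}, so x IS a limit point.
Collecting: A' = {d, f}.


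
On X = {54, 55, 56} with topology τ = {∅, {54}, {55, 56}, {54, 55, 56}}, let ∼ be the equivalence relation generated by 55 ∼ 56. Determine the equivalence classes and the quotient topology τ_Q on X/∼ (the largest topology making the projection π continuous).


X/∼ = {[54], [55=56]}; |τ_Q| = 4.

Equivalence classes: [54], [55=56].
Quotient map π: X → X/∼ sends 54 ↦ [54], 55 ↦ [55=56], 56 ↦ [55=56].
For each subset V ⊆ X/∼, compute π^{-1}(V) ⊆ X and check whether π^{-1}(V) ∈ τ. V is open in τ_Q iff π^{-1}(V) ∈ τ.
  V = {}: π^{-1}(V) = ∅ ∈ τ ✓.
  V = {[54]}: π^{-1}(V) = {54} ∈ τ ✓.
  V = {[55=56]}: π^{-1}(V) = {55, 56} ∈ τ ✓.
  V = {[54], [55=56]}: π^{-1}(V) = {54, 55, 56} ∈ τ ✓.
Open sets in the quotient: τ_Q = {{}, {[54]}, {[55=56]}, {[54], [55=56]}} (4 elements).


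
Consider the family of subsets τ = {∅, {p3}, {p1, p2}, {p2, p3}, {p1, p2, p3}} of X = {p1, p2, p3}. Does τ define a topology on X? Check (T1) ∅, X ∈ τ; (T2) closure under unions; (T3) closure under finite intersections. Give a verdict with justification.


τ is NOT a topology on X.

Axiom (T1): ∅ ∈ τ? Yes; X ∈ τ? Yes.
Axiom (T2/T3): check pairwise unions and intersections of members of τ.
Counterexample for (T3): {p1, p2} ∩ {p2, p3} = {p2} ∉ τ. Therefore τ is NOT a topology.


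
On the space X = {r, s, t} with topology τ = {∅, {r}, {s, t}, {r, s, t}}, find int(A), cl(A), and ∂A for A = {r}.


int(A) = {r}, cl(A) = {r}, ∂A = ∅.

Closed sets in (X, τ) are complements of opens:
  closed(X, τ) = {∅, {r}, {s, t}, {r, s, t}}.
int(A) = ⋃ {U ∈ τ : U ⊆ A}. Opens contained in A: ∅, {r}.
Taking the union of these: int(A) = {r}.
cl(A) = ⋂ {C closed : A ⊆ C}. Closed sets containing A: {r}, {r, s, t}.
Intersecting these: cl(A) = {r}.
∂A = cl(A) ∖ int(A) = {r} ∖ {r} = ∅.


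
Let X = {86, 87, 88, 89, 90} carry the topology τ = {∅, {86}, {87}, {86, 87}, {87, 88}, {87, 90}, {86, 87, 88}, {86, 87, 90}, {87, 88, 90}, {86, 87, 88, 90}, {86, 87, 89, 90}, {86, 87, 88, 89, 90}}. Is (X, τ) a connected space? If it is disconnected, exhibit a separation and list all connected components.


(X, τ) is connected.

Find clopen sets (U ∈ τ with X ∖ U ∈ τ):
  U = ∅, X ∖ U = {86, 87, 88, 89, 90} — both open, so U is clopen.
  U = {86, 87, 88, 89, 90}, X ∖ U = ∅ — both open, so U is clopen.
Only trivial clopens (∅ and X) exist, so (X, τ) is connected.
Compute connected components by grouping points that agree on all clopens:
  component: {86, 87, 88, 89, 90}


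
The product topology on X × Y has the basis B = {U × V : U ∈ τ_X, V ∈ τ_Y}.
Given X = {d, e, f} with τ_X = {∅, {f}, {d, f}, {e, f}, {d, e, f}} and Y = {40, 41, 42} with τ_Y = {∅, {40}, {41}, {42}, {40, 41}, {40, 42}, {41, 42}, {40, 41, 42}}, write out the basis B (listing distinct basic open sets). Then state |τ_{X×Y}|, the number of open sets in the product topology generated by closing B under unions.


Basis B = {∅ × ∅, {f} × {40}, {f} × {41}, {f} × {42}, {d, f} × {40}, {d, f} × {41}, {d, f} × {42}, {e, f} × {40}, {e, f} × {41}, {e, f} × {42}, {f} × {40, 41}, {f} × {40, 42}, {f} × {41, 42}, {d, e, f} × {40}, {d, e, f} × {41}, {d, e, f} × {42}, {f} × {40, 41, 42}, {d, f} × {40, 41}, {d, f} × {40, 42}, {d, f} × {41, 42}, {e, f} × {40, 41}, {e, f} × {40, 42}, {e, f} × {41, 42}, {d, f} × {40, 41, 42}, {d, e, f} × {40, 41}, {d, e, f} × {40, 42}, {d, e, f} × {41, 42}, {e, f} × {40, 41, 42}, {d, e, f} × {40, 41, 42}}; |τ_{X×Y}| = 125.

Enumerate products U × V with U ∈ τ_X, V ∈ τ_Y (deduplicated):
  ∅ × ∅ = {} (∅)
  {f} × {40} = {(f,40)}
  {f} × {41} = {(f,41)}
  {f} × {42} = {(f,42)}
  {d, f} × {40} = {(d,40), (f,40)}
  {d, f} × {41} = {(d,41), (f,41)}
  {d, f} × {42} = {(d,42), (f,42)}
  {e, f} × {40} = {(e,40), (f,40)}
  {e, f} × {41} = {(e,41), (f,41)}
  {e, f} × {42} = {(e,42), (f,42)}
  {f} × {40, 41} = {(f,40), (f,41)}
  {f} × {40, 42} = {(f,40), (f,42)}
  {f} × {41, 42} = {(f,41), (f,42)}
  {d, e, f} × {40} = {(d,40), (e,40), (f,40)}
  {d, e, f} × {41} = {(d,41), (e,41), (f,41)}
  {d, e, f} × {42} = {(d,42), (e,42), (f,42)}
  {f} × {40, 41, 42} = {(f,40), (f,41), (f,42)}
  {d, f} × {40, 41} = {(d,40), (d,41), (f,40), (f,41)}
  {d, f} × {40, 42} = {(d,40), (d,42), (f,40), (f,42)}
  {d, f} × {41, 42} = {(d,41), (d,42), (f,41), (f,42)}
  {e, f} × {40, 41} = {(e,40), (e,41), (f,40), (f,41)}
  {e, f} × {40, 42} = {(e,40), (e,42), (f,40), (f,42)}
  {e, f} × {41, 42} = {(e,41), (e,42), (f,41), (f,42)}
  {d, f} × {40, 41, 42} = {(d,40), (d,41), (d,42), (f,40), (f,41), (f,42)}
  {d, e, f} × {40, 41} = {(d,40), (d,41), (e,40), (e,41), (f,40), (f,41)}
  {d, e, f} × {40, 42} = {(d,40), (d,42), (e,40), (e,42), (f,40), (f,42)}
  {d, e, f} × {41, 42} = {(d,41), (d,42), (e,41), (e,42), (f,41), (f,42)}
  {e, f} × {40, 41, 42} = {(e,40), (e,41), (e,42), (f,40), (f,41), (f,42)}
  {d, e, f} × {40, 41, 42} = {(d,40), (d,41), (d,42), (e,40), (e,41), (e,42), (f,40), (f,41), (f,42)}
These 29 distinct sets form the basis B.
Close under arbitrary unions to get τ_{X×Y}; counting gives |τ_{X×Y}| = 125.


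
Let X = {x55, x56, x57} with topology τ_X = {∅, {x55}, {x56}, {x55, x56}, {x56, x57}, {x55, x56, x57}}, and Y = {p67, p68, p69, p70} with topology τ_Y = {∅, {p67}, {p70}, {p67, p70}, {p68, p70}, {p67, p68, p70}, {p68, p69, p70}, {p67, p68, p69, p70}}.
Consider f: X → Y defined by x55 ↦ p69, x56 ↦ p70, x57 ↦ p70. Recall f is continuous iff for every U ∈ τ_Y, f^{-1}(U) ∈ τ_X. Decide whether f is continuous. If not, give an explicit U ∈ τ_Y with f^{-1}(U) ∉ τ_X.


f IS continuous.

Compute f^{-1}(U) for each U ∈ τ_Y:
  U = ∅: f^{-1}(U) = ∅ ∈ τ_X ✓.
  U = {p67}: f^{-1}(U) = ∅ ∈ τ_X ✓.
  U = {p70}: f^{-1}(U) = {x56, x57} ∈ τ_X ✓.
  U = {p67, p70}: f^{-1}(U) = {x56, x57} ∈ τ_X ✓.
  U = {p68, p70}: f^{-1}(U) = {x56, x57} ∈ τ_X ✓.
  U = {p67, p68, p70}: f^{-1}(U) = {x56, x57} ∈ τ_X ✓.
  U = {p68, p69, p70}: f^{-1}(U) = {x55, x56, x57} ∈ τ_X ✓.
  U = {p67, p68, p69, p70}: f^{-1}(U) = {x55, x56, x57} ∈ τ_X ✓.
Every preimage lies in τ_X, so f IS continuous.


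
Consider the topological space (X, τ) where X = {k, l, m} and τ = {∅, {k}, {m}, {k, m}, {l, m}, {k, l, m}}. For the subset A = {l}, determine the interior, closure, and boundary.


int(A) = ∅, cl(A) = {l}, ∂A = {l}.

Closed sets in (X, τ) are complements of opens:
  closed(X, τ) = {∅, {k}, {l}, {k, l}, {l, m}, {k, l, m}}.
int(A) = ⋃ {U ∈ τ : U ⊆ A}. Opens contained in A: ∅.
Taking the union of these: int(A) = ∅.
cl(A) = ⋂ {C closed : A ⊆ C}. Closed sets containing A: {l}, {k, l}, {l, m}, {k, l, m}.
Intersecting these: cl(A) = {l}.
∂A = cl(A) ∖ int(A) = {l} ∖ ∅ = {l}.


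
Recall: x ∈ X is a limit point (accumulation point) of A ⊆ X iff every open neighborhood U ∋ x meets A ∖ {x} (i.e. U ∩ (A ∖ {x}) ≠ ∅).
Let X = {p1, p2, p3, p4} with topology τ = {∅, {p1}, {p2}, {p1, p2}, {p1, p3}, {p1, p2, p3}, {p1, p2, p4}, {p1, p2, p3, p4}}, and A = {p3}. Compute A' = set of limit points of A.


A' = ∅

For each x ∈ X, list the open sets U ∈ τ with x ∈ U, then check whether U ∩ (A ∖ {x}) ≠ ∅ for every such U.
  x = p1: open {p1} ∋ x has {p1} ∩ (A ∖ {p1}) = ∅, so x is NOT a limit point.
  x = p2: open {p2} ∋ x has {p2} ∩ (A ∖ {p2}) = ∅, so x is NOT a limit point.
  x = p3: open {p1, p3} ∋ x has {p1, p3} ∩ (A ∖ {p3}) = ∅, so x is NOT a limit point.
  x = p4: open {p1, p2, p4} ∋ x has {p1, p2, p4} ∩ (A ∖ {p4}) = ∅, so x is NOT a limit point.
Collecting: A' = ∅.


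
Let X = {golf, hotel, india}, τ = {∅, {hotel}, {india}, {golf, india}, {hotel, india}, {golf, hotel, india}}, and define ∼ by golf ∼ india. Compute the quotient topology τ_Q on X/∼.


X/∼ = {[golf=india], [hotel]}; |τ_Q| = 4.

Equivalence classes: [golf=india], [hotel].
Quotient map π: X → X/∼ sends golf ↦ [golf=india], hotel ↦ [hotel], india ↦ [golf=india].
For each subset V ⊆ X/∼, compute π^{-1}(V) ⊆ X and check whether π^{-1}(V) ∈ τ. V is open in τ_Q iff π^{-1}(V) ∈ τ.
  V = {}: π^{-1}(V) = ∅ ∈ τ ✓.
  V = {[golf=india]}: π^{-1}(V) = {golf, india} ∈ τ ✓.
  V = {[hotel]}: π^{-1}(V) = {hotel} ∈ τ ✓.
  V = {[golf=india], [hotel]}: π^{-1}(V) = {golf, hotel, india} ∈ τ ✓.
Open sets in the quotient: τ_Q = {{}, {[golf=india]}, {[hotel]}, {[golf=india], [hotel]}} (4 elements).


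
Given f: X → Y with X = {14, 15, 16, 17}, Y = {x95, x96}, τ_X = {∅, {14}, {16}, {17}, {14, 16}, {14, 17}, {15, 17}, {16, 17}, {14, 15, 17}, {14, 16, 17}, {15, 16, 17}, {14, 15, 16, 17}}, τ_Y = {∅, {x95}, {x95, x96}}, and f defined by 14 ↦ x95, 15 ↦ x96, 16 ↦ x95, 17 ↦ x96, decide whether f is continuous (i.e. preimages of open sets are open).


f IS continuous.

Compute f^{-1}(U) for each U ∈ τ_Y:
  U = ∅: f^{-1}(U) = ∅ ∈ τ_X ✓.
  U = {x95}: f^{-1}(U) = {14, 16} ∈ τ_X ✓.
  U = {x95, x96}: f^{-1}(U) = {14, 15, 16, 17} ∈ τ_X ✓.
Every preimage lies in τ_X, so f IS continuous.


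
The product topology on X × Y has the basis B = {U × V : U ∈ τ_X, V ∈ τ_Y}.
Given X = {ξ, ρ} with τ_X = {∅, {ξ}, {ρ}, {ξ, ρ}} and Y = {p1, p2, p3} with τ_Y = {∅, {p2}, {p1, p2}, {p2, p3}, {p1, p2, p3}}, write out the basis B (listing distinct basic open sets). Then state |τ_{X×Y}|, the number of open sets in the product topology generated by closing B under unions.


Basis B = {∅ × ∅, {ξ} × {p2}, {ρ} × {p2}, {ξ} × {p1, p2}, {ξ} × {p2, p3}, {ξ, ρ} × {p2}, {ρ} × {p1, p2}, {ρ} × {p2, p3}, {ξ} × {p1, p2, p3}, {ρ} × {p1, p2, p3}, {ξ, ρ} × {p1, p2}, {ξ, ρ} × {p2, p3}, {ξ, ρ} × {p1, p2, p3}}; |τ_{X×Y}| = 25.

Enumerate products U × V with U ∈ τ_X, V ∈ τ_Y (deduplicated):
  ∅ × ∅ = {} (∅)
  {ξ} × {p2} = {(ξ,p2)}
  {ρ} × {p2} = {(ρ,p2)}
  {ξ} × {p1, p2} = {(ξ,p1), (ξ,p2)}
  {ξ} × {p2, p3} = {(ξ,p2), (ξ,p3)}
  {ξ, ρ} × {p2} = {(ξ,p2), (ρ,p2)}
  {ρ} × {p1, p2} = {(ρ,p1), (ρ,p2)}
  {ρ} × {p2, p3} = {(ρ,p2), (ρ,p3)}
  {ξ} × {p1, p2, p3} = {(ξ,p1), (ξ,p2), (ξ,p3)}
  {ρ} × {p1, p2, p3} = {(ρ,p1), (ρ,p2), (ρ,p3)}
  {ξ, ρ} × {p1, p2} = {(ξ,p1), (ξ,p2), (ρ,p1), (ρ,p2)}
  {ξ, ρ} × {p2, p3} = {(ξ,p2), (ξ,p3), (ρ,p2), (ρ,p3)}
  {ξ, ρ} × {p1, p2, p3} = {(ξ,p1), (ξ,p2), (ξ,p3), (ρ,p1), (ρ,p2), (ρ,p3)}
These 13 distinct sets form the basis B.
Close under arbitrary unions to get τ_{X×Y}; counting gives |τ_{X×Y}| = 25.


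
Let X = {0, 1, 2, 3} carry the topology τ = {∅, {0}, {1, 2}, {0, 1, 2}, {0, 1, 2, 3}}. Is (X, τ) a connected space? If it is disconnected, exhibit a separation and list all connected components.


(X, τ) is connected.

Find clopen sets (U ∈ τ with X ∖ U ∈ τ):
  U = ∅, X ∖ U = {0, 1, 2, 3} — both open, so U is clopen.
  U = {0, 1, 2, 3}, X ∖ U = ∅ — both open, so U is clopen.
Only trivial clopens (∅ and X) exist, so (X, τ) is connected.
Compute connected components by grouping points that agree on all clopens:
  component: {0, 1, 2, 3}


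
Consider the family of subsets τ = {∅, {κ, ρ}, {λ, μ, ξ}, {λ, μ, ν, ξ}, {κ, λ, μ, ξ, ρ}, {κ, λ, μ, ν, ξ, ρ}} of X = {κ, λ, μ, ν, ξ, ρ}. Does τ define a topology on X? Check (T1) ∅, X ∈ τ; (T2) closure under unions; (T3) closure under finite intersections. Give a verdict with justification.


τ IS a topology on X.

Axiom (T1): ∅ ∈ τ? Yes; X ∈ τ? Yes.
Axiom (T2/T3): check pairwise unions and intersections of members of τ.
All pairwise intersections and unions checked — each lies in τ. Therefore τ satisfies (T1), (T2), (T3): it IS a topology on X.


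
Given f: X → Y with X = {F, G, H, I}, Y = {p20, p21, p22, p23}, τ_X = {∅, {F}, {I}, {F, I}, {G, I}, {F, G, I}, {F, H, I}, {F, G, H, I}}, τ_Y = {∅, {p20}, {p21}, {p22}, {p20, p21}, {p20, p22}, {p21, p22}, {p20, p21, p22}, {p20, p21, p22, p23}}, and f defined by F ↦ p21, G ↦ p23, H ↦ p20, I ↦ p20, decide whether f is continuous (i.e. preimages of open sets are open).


f is NOT continuous.

Compute f^{-1}(U) for each U ∈ τ_Y:
  U = ∅: f^{-1}(U) = ∅ ∈ τ_X ✓.
  U = {p20}: f^{-1}(U) = {H, I} ∉ τ_X ✗.
  U = {p21}: f^{-1}(U) = {F} ∈ τ_X ✓.
  U = {p22}: f^{-1}(U) = ∅ ∈ τ_X ✓.
  U = {p20, p21}: f^{-1}(U) = {F, H, I} ∈ τ_X ✓.
  U = {p20, p22}: f^{-1}(U) = {H, I} ∉ τ_X ✗.
  U = {p21, p22}: f^{-1}(U) = {F} ∈ τ_X ✓.
  U = {p20, p21, p22}: f^{-1}(U) = {F, H, I} ∈ τ_X ✓.
  U = {p20, p21, p22, p23}: f^{-1}(U) = {F, G, H, I} ∈ τ_X ✓.
Found U = {p20} with f^{-1}(U) = {H, I} not in τ_X. Therefore f is NOT continuous.


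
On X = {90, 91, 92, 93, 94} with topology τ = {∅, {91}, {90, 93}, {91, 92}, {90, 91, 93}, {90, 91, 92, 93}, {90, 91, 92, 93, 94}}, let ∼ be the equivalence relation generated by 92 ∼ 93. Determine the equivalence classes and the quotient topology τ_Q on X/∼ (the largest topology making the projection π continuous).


X/∼ = {[90], [91], [92=93], [94]}; |τ_Q| = 4.

Equivalence classes: [90], [91], [92=93], [94].
Quotient map π: X → X/∼ sends 90 ↦ [90], 91 ↦ [91], 92 ↦ [92=93], 93 ↦ [92=93], 94 ↦ [94].
For each subset V ⊆ X/∼, compute π^{-1}(V) ⊆ X and check whether π^{-1}(V) ∈ τ. V is open in τ_Q iff π^{-1}(V) ∈ τ.
  V = {}: π^{-1}(V) = ∅ ∈ τ ✓.
  V = {[90]}: π^{-1}(V) = {90} ∉ τ ✗.
  V = {[91]}: π^{-1}(V) = {91} ∈ τ ✓.
  V = {[90], [91]}: π^{-1}(V) = {90, 91} ∉ τ ✗.
  V = {[92=93]}: π^{-1}(V) = {92, 93} ∉ τ ✗.
  V = {[90], [92=93]}: π^{-1}(V) = {90, 92, 93} ∉ τ ✗.
  V = {[91], [92=93]}: π^{-1}(V) = {91, 92, 93} ∉ τ ✗.
  V = {[90], [91], [92=93]}: π^{-1}(V) = {90, 91, 92, 93} ∈ τ ✓.
  V = {[94]}: π^{-1}(V) = {94} ∉ τ ✗.
  V = {[90], [94]}: π^{-1}(V) = {90, 94} ∉ τ ✗.
  V = {[91], [94]}: π^{-1}(V) = {91, 94} ∉ τ ✗.
  V = {[90], [91], [94]}: π^{-1}(V) = {90, 91, 94} ∉ τ ✗.
  V = {[92=93], [94]}: π^{-1}(V) = {92, 93, 94} ∉ τ ✗.
  V = {[90], [92=93], [94]}: π^{-1}(V) = {90, 92, 93, 94} ∉ τ ✗.
  V = {[91], [92=93], [94]}: π^{-1}(V) = {91, 92, 93, 94} ∉ τ ✗.
  V = {[90], [91], [92=93], [94]}: π^{-1}(V) = {90, 91, 92, 93, 94} ∈ τ ✓.
Open sets in the quotient: τ_Q = {{}, {[91]}, {[90], [91], [92=93]}, {[90], [91], [92=93], [94]}} (4 elements).


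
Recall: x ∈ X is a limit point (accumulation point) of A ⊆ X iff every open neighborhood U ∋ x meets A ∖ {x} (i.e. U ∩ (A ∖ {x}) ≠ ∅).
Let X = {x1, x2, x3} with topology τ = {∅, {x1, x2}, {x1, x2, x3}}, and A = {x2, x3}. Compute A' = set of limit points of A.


A' = {x1, x3}

For each x ∈ X, list the open sets U ∈ τ with x ∈ U, then check whether U ∩ (A ∖ {x}) ≠ ∅ for every such U.
  x = x1: opens ∋ x are {x1, x2}, {x1, x2, x3}; each meets A ∖ {x1}, so x IS a limit point.
  x = x2: open {x1, x2} ∋ x has {x1, x2} ∩ (A ∖ {x2}) = ∅, so x is NOT a limit point.
  x = x3: opens ∋ x are {x1, x2, x3}; each meets A ∖ {x3}, so x IS a limit point.
Collecting: A' = {x1, x3}.
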